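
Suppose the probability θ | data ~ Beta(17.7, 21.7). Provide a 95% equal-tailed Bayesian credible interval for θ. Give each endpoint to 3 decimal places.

Posterior: Beta(17.7, 21.7).
Equal-tailed 95% interval: the 0.025 and 0.975 quantiles of Beta(17.7, 21.7).
Posterior mean ≈ 0.449, SD ≈ 0.078; a Normal approximation gives roughly [0.296, 0.603].
Exact: F⁻¹(0.025) = 0.299; F⁻¹(0.975) = 0.604.

[0.299, 0.604]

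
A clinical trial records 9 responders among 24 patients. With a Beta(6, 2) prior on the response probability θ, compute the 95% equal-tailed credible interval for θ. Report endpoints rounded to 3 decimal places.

Posterior: Beta(6+9, 2+15) = Beta(15, 17).
Equal-tailed 95% interval: the 0.025 and 0.975 quantiles of Beta(15, 17).
Posterior mean ≈ 0.469, SD ≈ 0.087; a Normal approximation gives roughly [0.298, 0.639].
Exact: F⁻¹(0.025) = 0.302; F⁻¹(0.975) = 0.640.

[0.302, 0.640]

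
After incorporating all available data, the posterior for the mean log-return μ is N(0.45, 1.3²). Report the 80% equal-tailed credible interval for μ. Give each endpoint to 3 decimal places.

The posterior is symmetric, so the 80% equal-tailed interval is μ = 0.45 ± z·1.3 with z = 1.282.
Half-width: 1.282 × 1.3 = 1.666.
0.45 − 1.666 = -1.216; 0.45 + 1.666 = 2.116.

[-1.216, 2.116]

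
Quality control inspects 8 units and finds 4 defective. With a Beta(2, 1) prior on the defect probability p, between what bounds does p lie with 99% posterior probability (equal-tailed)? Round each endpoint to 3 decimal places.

[0.191, 0.872]

Posterior: Beta(2+4, 1+4) = Beta(6, 5).
Equal-tailed 99% interval: the 0.005 and 0.995 quantiles of Beta(6, 5).
Posterior mean ≈ 0.545, SD ≈ 0.144; a Normal approximation gives roughly [0.175, 0.916].
Exact: F⁻¹(0.005) = 0.191; F⁻¹(0.995) = 0.872.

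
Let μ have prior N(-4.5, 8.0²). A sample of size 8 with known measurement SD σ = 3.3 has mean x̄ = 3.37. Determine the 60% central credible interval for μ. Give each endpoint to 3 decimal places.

Posterior precision = 1/8.0² + 8/3.3² = 0.0156 + 0.7346 = 0.7502, so posterior SD = 1.1545.
Posterior mean = (-4.5/8.0² + 8·3.37/3.3²) / 0.7502 = 3.2061.
Interval: 3.2061 ± 0.842 × 1.1545 → [2.234, 4.178].

[2.234, 4.178]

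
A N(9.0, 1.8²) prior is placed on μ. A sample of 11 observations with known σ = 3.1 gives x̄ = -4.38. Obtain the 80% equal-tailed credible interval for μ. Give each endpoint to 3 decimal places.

Posterior precision = 1/1.8² + 11/3.1² = 0.3086 + 1.1446 = 1.4533, so posterior SD = 0.8295.
Posterior mean = (9.0/1.8² + 11·-4.38/3.1²) / 1.4533 = -1.5384.
Interval: -1.5384 ± 1.282 × 0.8295 → [-2.601, -0.475].

[-2.601, -0.475]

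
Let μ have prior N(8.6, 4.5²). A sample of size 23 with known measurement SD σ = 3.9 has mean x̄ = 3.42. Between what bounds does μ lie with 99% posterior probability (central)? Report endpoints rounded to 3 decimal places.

[1.523, 5.645]

Posterior precision = 1/4.5² + 23/3.9² = 0.0494 + 1.5122 = 1.5615, so posterior SD = 0.8002.
Posterior mean = (8.6/4.5² + 23·3.42/3.9²) / 1.5615 = 3.5838.
Interval: 3.5838 ± 2.576 × 0.8002 → [1.523, 5.645].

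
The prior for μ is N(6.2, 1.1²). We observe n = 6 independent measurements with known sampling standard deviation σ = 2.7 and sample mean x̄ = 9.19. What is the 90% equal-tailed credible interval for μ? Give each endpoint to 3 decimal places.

Posterior precision = 1/1.1² + 6/2.7² = 0.8264 + 0.8230 = 1.6495, so posterior SD = 0.7786.
Posterior mean = (6.2/1.1² + 6·9.19/2.7²) / 1.6495 = 7.6919.
Interval: 7.6919 ± 1.645 × 0.7786 → [6.411, 8.973].

[6.411, 8.973]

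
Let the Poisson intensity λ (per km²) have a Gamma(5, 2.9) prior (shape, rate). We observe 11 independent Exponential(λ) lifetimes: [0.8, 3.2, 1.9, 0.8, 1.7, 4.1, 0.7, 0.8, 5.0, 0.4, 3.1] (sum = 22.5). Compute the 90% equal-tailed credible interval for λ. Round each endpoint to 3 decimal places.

[0.395, 0.909]

Posterior: Gamma(5+11, 2.9+22.5) = Gamma(16, 25.4) (shape, rate).
Equal-tailed 90% interval: Gamma(16, 25.4) quantiles at 0.05 and 0.95.
Posterior mean ≈ 0.630, SD ≈ 0.157; a Normal approximation gives roughly [0.371, 0.889].
Exact: lower = 0.395; upper = 0.909.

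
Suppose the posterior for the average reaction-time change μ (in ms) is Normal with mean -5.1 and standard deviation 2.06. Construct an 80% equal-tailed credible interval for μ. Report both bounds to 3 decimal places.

The posterior is symmetric, so the 80% equal-tailed interval is μ = -5.1 ± z·2.06 with z = 1.282.
Half-width: 1.282 × 2.06 = 2.640.
-5.1 − 2.640 = -7.740; -5.1 + 2.640 = -2.460.

[-7.740, -2.460]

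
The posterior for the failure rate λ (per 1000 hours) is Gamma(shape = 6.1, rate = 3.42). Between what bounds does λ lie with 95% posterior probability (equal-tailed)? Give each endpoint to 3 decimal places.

Posterior: Gamma(shape 6.1, rate 3.42).
Equal-tailed 95% interval: Gamma(6.1, 3.42) quantiles at 0.025 and 0.975.
Posterior mean ≈ 1.784, SD ≈ 0.722; a Normal approximation gives roughly [0.368, 3.199].
Exact: lower = 0.661; upper = 3.453.

[0.661, 3.453]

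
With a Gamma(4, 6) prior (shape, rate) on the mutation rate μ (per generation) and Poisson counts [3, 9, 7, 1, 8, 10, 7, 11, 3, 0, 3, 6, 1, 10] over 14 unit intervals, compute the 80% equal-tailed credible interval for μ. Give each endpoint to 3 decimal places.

[3.578, 4.743]

Posterior: Gamma(4+79, 6+14) = Gamma(83, 20) (shape, rate).
Equal-tailed 80% interval: Gamma(83, 20) quantiles at 0.1 and 0.9.
Posterior mean ≈ 4.150, SD ≈ 0.456; a Normal approximation gives roughly [3.566, 4.734].
Exact: lower = 3.578; upper = 4.743.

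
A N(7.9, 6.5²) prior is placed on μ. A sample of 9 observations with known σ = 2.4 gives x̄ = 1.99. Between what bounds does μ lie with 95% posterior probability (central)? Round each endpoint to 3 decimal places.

Posterior precision = 1/6.5² + 9/2.4² = 0.0237 + 1.5625 = 1.5862, so posterior SD = 0.7940.
Posterior mean = (7.9/6.5² + 9·1.99/2.4²) / 1.5862 = 2.0782.
Interval: 2.0782 ± 1.960 × 0.7940 → [0.522, 3.634].

[0.522, 3.634]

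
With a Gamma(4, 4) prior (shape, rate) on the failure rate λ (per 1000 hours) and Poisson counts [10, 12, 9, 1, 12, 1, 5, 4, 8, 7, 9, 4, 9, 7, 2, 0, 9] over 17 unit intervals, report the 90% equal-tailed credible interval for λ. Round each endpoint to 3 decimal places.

Posterior: Gamma(4+109, 4+17) = Gamma(113, 21) (shape, rate).
Equal-tailed 90% interval: Gamma(113, 21) quantiles at 0.05 and 0.95.
Posterior mean ≈ 5.381, SD ≈ 0.506; a Normal approximation gives roughly [4.548, 6.214].
Exact: lower = 4.576; upper = 6.240.

[4.576, 6.240]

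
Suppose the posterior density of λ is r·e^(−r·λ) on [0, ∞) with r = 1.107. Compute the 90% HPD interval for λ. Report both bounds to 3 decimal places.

The exponential density is strictly decreasing on [0, ∞), so the HPD interval is anchored at 0: [0, q] with P(λ ≤ q) = 0.90.
q = −ln(1 − 0.90) / 1.107 = 2.3026 / 1.107 = 2.080.

[0.000, 2.080]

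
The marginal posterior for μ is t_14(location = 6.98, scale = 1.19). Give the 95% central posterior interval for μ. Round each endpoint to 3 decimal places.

The t_14 distribution is symmetric; the 95% interval is 6.98 ± t·1.19 with t_{0.975,14} = 2.145.
Half-width: 2.145 × 1.19 = 2.552.
6.98 − 2.552 = 4.428; 6.98 + 2.552 = 9.532.

[4.428, 9.532]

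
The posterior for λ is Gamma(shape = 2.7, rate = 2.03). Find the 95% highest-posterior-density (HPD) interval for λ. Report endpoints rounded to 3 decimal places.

[0.101, 2.917]

The posterior is unimodal and skewed, so the HPD interval has equal density at both endpoints and is the shortest 95% interval.
Solving f(0.101) = f(2.917) with F(2.917) − F(0.101) = 0.95 gives [0.101, 2.917].
For comparison, the equal-tailed interval is [0.243, 3.322]; the HPD is narrower and shifted toward the mode.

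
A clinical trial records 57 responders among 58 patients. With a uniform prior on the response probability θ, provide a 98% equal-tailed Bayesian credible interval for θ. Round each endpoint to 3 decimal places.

[0.893, 0.997]

Posterior: Beta(1+57, 1+1) = Beta(58, 2).
Equal-tailed 98% interval: the 0.01 and 0.99 quantiles of Beta(58, 2).
Posterior mean ≈ 0.967, SD ≈ 0.023; a Normal approximation gives roughly [0.913, 1.020].
Exact: F⁻¹(0.01) = 0.893; F⁻¹(0.99) = 0.997.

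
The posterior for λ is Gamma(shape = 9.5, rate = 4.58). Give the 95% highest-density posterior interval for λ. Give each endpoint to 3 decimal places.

The posterior is unimodal and skewed, so the HPD interval has equal density at both endpoints and is the shortest 95% interval.
Solving f(0.864) = f(3.415) with F(3.415) − F(0.864) = 0.95 gives [0.864, 3.415].
For comparison, the equal-tailed interval is [0.972, 3.586]; the HPD is narrower and shifted toward the mode.

[0.864, 3.415]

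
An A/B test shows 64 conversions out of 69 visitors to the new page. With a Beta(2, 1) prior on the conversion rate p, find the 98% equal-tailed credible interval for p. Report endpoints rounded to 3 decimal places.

[0.826, 0.974]

Posterior: Beta(2+64, 1+5) = Beta(66, 6).
Equal-tailed 98% interval: the 0.01 and 0.99 quantiles of Beta(66, 6).
Posterior mean ≈ 0.917, SD ≈ 0.032; a Normal approximation gives roughly [0.841, 0.992].
Exact: F⁻¹(0.01) = 0.826; F⁻¹(0.99) = 0.974.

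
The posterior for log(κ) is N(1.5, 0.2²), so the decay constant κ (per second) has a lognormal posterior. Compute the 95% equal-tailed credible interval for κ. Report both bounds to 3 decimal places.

[3.028, 6.633]

On the log scale the 95% interval is 1.5 ± 1.960 × 0.2 = [1.1080, 1.8920].
Exponentiate: [e^1.1080, e^1.8920] = [3.028, 6.633].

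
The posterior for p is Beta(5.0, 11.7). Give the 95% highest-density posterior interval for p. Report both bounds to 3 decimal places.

The posterior is unimodal and skewed, so the HPD interval has equal density at both endpoints and is the shortest 95% interval.
Solving f(0.099) = f(0.513) with F(0.513) − F(0.099) = 0.95 gives [0.099, 0.513].
For comparison, the equal-tailed interval is [0.112, 0.532]; the HPD is narrower and shifted toward the mode.

[0.099, 0.513]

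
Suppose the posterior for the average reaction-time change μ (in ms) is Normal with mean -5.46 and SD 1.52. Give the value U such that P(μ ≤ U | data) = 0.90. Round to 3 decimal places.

Need U with P(μ ≤ U) = 0.90: U = -5.46 + z_{0.1}·1.52.
z = 1.282; U = -5.46 + 1.282 × 1.52 = -3.512.

-3.512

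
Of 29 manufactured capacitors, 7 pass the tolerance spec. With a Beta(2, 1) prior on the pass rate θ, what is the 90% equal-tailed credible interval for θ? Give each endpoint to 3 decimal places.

Posterior: Beta(2+7, 1+22) = Beta(9, 23).
Equal-tailed 90% interval: the 0.05 and 0.95 quantiles of Beta(9, 23).
Posterior mean ≈ 0.281, SD ≈ 0.078; a Normal approximation gives roughly [0.153, 0.410].
Exact: F⁻¹(0.05) = 0.161; F⁻¹(0.95) = 0.418.

[0.161, 0.418]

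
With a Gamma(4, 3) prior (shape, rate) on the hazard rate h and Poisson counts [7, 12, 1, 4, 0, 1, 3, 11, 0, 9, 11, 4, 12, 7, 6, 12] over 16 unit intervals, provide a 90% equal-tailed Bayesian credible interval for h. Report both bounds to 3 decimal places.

Posterior: Gamma(4+100, 3+16) = Gamma(104, 19) (shape, rate).
Equal-tailed 90% interval: Gamma(104, 19) quantiles at 0.05 and 0.95.
Posterior mean ≈ 5.474, SD ≈ 0.537; a Normal approximation gives roughly [4.591, 6.357].
Exact: lower = 4.622; upper = 6.385.

[4.622, 6.385]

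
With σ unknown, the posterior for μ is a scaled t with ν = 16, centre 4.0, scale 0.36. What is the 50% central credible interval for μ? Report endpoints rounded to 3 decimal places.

The t_16 distribution is symmetric; the 50% interval is 4.0 ± t·0.36 with t_{0.75,16} = 0.690.
Half-width: 0.690 × 0.36 = 0.248.
4.0 − 0.248 = 3.752; 4.0 + 0.248 = 4.248.

[3.752, 4.248]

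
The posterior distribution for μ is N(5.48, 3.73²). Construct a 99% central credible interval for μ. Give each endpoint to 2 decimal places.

The posterior is symmetric, so the 99% equal-tailed interval is μ = 5.48 ± z·3.73 with z = 2.576.
Half-width: 2.576 × 3.73 = 9.61.
5.48 − 9.61 = -4.13; 5.48 + 9.61 = 15.09.

[-4.13, 15.09]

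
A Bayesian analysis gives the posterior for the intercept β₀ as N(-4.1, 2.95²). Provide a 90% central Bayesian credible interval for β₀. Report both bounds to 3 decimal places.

[-8.952, 0.752]

The posterior is symmetric, so the 90% equal-tailed interval is β₀ = -4.1 ± z·2.95 with z = 1.645.
Half-width: 1.645 × 2.95 = 4.852.
-4.1 − 4.852 = -8.952; -4.1 + 4.852 = 0.752.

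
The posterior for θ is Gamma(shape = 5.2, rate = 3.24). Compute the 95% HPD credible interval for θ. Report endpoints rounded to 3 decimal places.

[0.405, 3.000]

The posterior is unimodal and skewed, so the HPD interval has equal density at both endpoints and is the shortest 95% interval.
Solving f(0.405) = f(3.000) with F(3.000) − F(0.405) = 0.95 gives [0.405, 3.000].
For comparison, the equal-tailed interval is [0.536, 3.250]; the HPD is narrower and shifted toward the mode.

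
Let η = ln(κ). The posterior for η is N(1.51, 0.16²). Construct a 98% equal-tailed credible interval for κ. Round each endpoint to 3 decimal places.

On the log scale the 98% interval is 1.51 ± 2.326 × 0.16 = [1.1378, 1.8822].
Exponentiate: [e^1.1378, e^1.8822] = [3.120, 6.568].

[3.120, 6.568]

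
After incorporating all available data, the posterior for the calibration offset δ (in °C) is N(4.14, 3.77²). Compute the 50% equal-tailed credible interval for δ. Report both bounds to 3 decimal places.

[1.597, 6.683]

The posterior is symmetric, so the 50% equal-tailed interval is δ = 4.14 ± z·3.77 with z = 0.674.
Half-width: 0.674 × 3.77 = 2.543.
4.14 − 2.543 = 1.597; 4.14 + 2.543 = 6.683.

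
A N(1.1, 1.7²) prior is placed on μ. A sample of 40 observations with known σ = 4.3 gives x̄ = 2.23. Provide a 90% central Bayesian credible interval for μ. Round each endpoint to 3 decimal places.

[1.036, 3.113]

Posterior precision = 1/1.7² + 40/4.3² = 0.3460 + 2.1633 = 2.5094, so posterior SD = 0.6313.
Posterior mean = (1.1/1.7² + 40·2.23/4.3²) / 2.5094 = 2.0742.
Interval: 2.0742 ± 1.645 × 0.6313 → [1.036, 3.113].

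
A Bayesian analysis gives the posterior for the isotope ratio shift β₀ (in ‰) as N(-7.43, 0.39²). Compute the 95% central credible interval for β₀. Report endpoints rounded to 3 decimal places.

[-8.194, -6.666]

The posterior is symmetric, so the 95% equal-tailed interval is β₀ = -7.43 ± z·0.39 with z = 1.960.
Half-width: 1.960 × 0.39 = 0.764.
-7.43 − 0.764 = -8.194; -7.43 + 0.764 = -6.666.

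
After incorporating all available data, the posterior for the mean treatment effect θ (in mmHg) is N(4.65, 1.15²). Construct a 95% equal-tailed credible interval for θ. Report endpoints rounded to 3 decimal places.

The posterior is symmetric, so the 95% equal-tailed interval is θ = 4.65 ± z·1.15 with z = 1.960.
Half-width: 1.960 × 1.15 = 2.254.
4.65 − 2.254 = 2.396; 4.65 + 2.254 = 6.904.

[2.396, 6.904]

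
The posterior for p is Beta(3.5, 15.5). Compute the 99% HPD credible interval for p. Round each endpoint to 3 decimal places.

The posterior is unimodal and skewed, so the HPD interval has equal density at both endpoints and is the shortest 99% interval.
Solving f(0.018) = f(0.431) with F(0.431) − F(0.018) = 0.99 gives [0.018, 0.431].
For comparison, the equal-tailed interval is [0.029, 0.456]; the HPD is narrower and shifted toward the mode.

[0.018, 0.431]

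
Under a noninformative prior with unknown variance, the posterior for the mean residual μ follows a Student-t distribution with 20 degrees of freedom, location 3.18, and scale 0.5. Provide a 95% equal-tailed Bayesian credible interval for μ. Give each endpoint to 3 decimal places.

The t_20 distribution is symmetric; the 95% interval is 3.18 ± t·0.5 with t_{0.975,20} = 2.086.
Half-width: 2.086 × 0.5 = 1.043.
3.18 − 1.043 = 2.137; 3.18 + 1.043 = 4.223.

[2.137, 4.223]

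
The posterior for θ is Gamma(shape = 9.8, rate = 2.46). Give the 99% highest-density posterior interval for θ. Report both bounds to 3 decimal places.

The posterior is unimodal and skewed, so the HPD interval has equal density at both endpoints and is the shortest 99% interval.
Solving f(1.283) = f(7.688) with F(7.688) − F(1.283) = 0.99 gives [1.283, 7.688].
For comparison, the equal-tailed interval is [1.463, 8.015]; the HPD is narrower and shifted toward the mode.

[1.283, 7.688]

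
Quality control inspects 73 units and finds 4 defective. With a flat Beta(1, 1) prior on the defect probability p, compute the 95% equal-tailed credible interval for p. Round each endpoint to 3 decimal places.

Posterior: Beta(1+4, 1+69) = Beta(5, 70).
Equal-tailed 95% interval: the 0.025 and 0.975 quantiles of Beta(5, 70).
Posterior mean ≈ 0.067, SD ≈ 0.029; a Normal approximation gives roughly [0.011, 0.123].
Exact: F⁻¹(0.025) = 0.022; F⁻¹(0.975) = 0.133.

[0.022, 0.133]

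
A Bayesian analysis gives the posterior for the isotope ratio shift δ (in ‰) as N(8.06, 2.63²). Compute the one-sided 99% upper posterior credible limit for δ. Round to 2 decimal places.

Need U with P(δ ≤ U) = 0.99: U = 8.06 + z_{0.01}·2.63.
z = 2.326; U = 8.06 + 2.326 × 2.63 = 14.18.

14.18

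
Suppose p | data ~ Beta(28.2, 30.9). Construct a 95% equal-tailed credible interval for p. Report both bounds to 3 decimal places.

[0.352, 0.604]

Posterior: Beta(28.2, 30.9).
Equal-tailed 95% interval: the 0.025 and 0.975 quantiles of Beta(28.2, 30.9).
Posterior mean ≈ 0.477, SD ≈ 0.064; a Normal approximation gives roughly [0.351, 0.603].
Exact: F⁻¹(0.025) = 0.352; F⁻¹(0.975) = 0.604.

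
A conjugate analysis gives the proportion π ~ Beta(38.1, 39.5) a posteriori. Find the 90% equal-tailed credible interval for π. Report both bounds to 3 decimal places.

Posterior: Beta(38.1, 39.5).
Equal-tailed 90% interval: the 0.05 and 0.95 quantiles of Beta(38.1, 39.5).
Posterior mean ≈ 0.491, SD ≈ 0.056; a Normal approximation gives roughly [0.398, 0.584].
Exact: F⁻¹(0.05) = 0.398; F⁻¹(0.95) = 0.584.

[0.398, 0.584]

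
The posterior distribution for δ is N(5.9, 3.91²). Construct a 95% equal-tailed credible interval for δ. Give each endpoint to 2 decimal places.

The posterior is symmetric, so the 95% equal-tailed interval is δ = 5.9 ± z·3.91 with z = 1.960.
Half-width: 1.960 × 3.91 = 7.66.
5.9 − 7.66 = -1.76; 5.9 + 7.66 = 13.56.

[-1.76, 13.56]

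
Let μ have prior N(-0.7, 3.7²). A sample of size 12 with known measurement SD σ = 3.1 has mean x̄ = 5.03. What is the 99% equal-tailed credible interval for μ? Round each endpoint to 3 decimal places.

Posterior precision = 1/3.7² + 12/3.1² = 0.0730 + 1.2487 = 1.3217, so posterior SD = 0.8698.
Posterior mean = (-0.7/3.7² + 12·5.03/3.1²) / 1.3217 = 4.7133.
Interval: 4.7133 ± 2.576 × 0.8698 → [2.473, 6.954].

[2.473, 6.954]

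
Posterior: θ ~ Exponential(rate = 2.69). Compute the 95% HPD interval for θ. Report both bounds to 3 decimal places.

[0.000, 1.114]

The exponential density is strictly decreasing on [0, ∞), so the HPD interval is anchored at 0: [0, q] with P(θ ≤ q) = 0.95.
q = −ln(1 − 0.95) / 2.69 = 2.9957 / 2.69 = 1.114.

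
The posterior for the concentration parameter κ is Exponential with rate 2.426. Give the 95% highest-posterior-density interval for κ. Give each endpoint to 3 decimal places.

[0.000, 1.235]

The exponential density is strictly decreasing on [0, ∞), so the HPD interval is anchored at 0: [0, q] with P(κ ≤ q) = 0.95.
q = −ln(1 − 0.95) / 2.426 = 2.9957 / 2.426 = 1.235.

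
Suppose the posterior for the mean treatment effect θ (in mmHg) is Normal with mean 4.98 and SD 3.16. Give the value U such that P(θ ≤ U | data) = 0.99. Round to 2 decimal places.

Need U with P(θ ≤ U) = 0.99: U = 4.98 + z_{0.01}·3.16.
z = 2.326; U = 4.98 + 2.326 × 3.16 = 12.33.

12.33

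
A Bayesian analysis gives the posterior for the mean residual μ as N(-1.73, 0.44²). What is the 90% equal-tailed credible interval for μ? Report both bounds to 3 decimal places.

[-2.454, -1.006]

The posterior is symmetric, so the 90% equal-tailed interval is μ = -1.73 ± z·0.44 with z = 1.645.
Half-width: 1.645 × 0.44 = 0.724.
-1.73 − 0.724 = -2.454; -1.73 + 0.724 = -1.006.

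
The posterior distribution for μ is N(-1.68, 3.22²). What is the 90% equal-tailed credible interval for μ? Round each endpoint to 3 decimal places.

[-6.976, 3.616]

The posterior is symmetric, so the 90% equal-tailed interval is μ = -1.68 ± z·3.22 with z = 1.645.
Half-width: 1.645 × 3.22 = 5.296.
-1.68 − 5.296 = -6.976; -1.68 + 5.296 = 3.616.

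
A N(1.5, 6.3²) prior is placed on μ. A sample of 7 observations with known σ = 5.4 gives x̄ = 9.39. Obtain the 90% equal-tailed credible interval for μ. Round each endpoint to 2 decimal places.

Posterior precision = 1/6.3² + 7/5.4² = 0.0252 + 0.2401 = 0.2653, so posterior SD = 1.9417.
Posterior mean = (1.5/6.3² + 7·9.39/5.4²) / 0.2653 = 8.6406.
Interval: 8.6406 ± 1.645 × 1.9417 → [5.45, 11.83].

[5.45, 11.83]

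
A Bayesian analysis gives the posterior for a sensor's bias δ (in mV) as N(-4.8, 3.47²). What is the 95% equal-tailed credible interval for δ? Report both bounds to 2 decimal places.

[-11.60, 2.00]

The posterior is symmetric, so the 95% equal-tailed interval is δ = -4.8 ± z·3.47 with z = 1.960.
Half-width: 1.960 × 3.47 = 6.80.
-4.8 − 6.80 = -11.60; -4.8 + 6.80 = 2.00.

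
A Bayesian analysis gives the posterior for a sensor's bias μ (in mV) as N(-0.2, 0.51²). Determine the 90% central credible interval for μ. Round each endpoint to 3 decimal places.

[-1.039, 0.639]

The posterior is symmetric, so the 90% equal-tailed interval is μ = -0.2 ± z·0.51 with z = 1.645.
Half-width: 1.645 × 0.51 = 0.839.
-0.2 − 0.839 = -1.039; -0.2 + 0.839 = 0.639.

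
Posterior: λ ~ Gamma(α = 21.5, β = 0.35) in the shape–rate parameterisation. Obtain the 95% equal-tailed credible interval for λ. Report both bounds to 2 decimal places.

Posterior: Gamma(shape 21.5, rate 0.35).
Equal-tailed 95% interval: Gamma(21.5, 0.35) quantiles at 0.025 and 0.975.
Posterior mean ≈ 61.43, SD ≈ 13.25; a Normal approximation gives roughly [35.46, 87.39].
Exact: lower = 38.26; upper = 89.99.

[38.26, 89.99]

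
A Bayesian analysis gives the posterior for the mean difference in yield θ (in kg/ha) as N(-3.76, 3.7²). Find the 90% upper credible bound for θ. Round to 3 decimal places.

0.982

Need U with P(θ ≤ U) = 0.90: U = -3.76 + z_{0.1}·3.7.
z = 1.282; U = -3.76 + 1.282 × 3.7 = 0.982.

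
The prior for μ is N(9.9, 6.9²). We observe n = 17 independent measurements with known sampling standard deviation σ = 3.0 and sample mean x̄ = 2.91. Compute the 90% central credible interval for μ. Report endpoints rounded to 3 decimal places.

Posterior precision = 1/6.9² + 17/3.0² = 0.0210 + 1.8889 = 1.9099, so posterior SD = 0.7236.
Posterior mean = (9.9/6.9² + 17·2.91/3.0²) / 1.9099 = 2.9869.
Interval: 2.9869 ± 1.645 × 0.7236 → [1.797, 4.177].

[1.797, 4.177]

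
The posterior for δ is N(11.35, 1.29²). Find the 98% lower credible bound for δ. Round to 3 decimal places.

8.701

Need L with P(δ ≥ L) = 0.98: L = 11.35 − z_{0.02}·1.29.
z = 2.054; L = 11.35 − 2.054 × 1.29 = 8.701.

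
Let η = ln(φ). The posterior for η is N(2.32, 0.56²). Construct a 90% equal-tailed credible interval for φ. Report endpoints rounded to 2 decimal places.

[4.05, 25.56]

On the log scale the 90% interval is 2.32 ± 1.645 × 0.56 = [1.3989, 3.2411].
Exponentiate: [e^1.3989, e^3.2411] = [4.05, 25.56].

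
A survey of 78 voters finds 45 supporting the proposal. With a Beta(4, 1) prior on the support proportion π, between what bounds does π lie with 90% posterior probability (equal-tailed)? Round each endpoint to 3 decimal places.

Posterior: Beta(4+45, 1+33) = Beta(49, 34).
Equal-tailed 90% interval: the 0.05 and 0.95 quantiles of Beta(49, 34).
Posterior mean ≈ 0.590, SD ≈ 0.054; a Normal approximation gives roughly [0.502, 0.679].
Exact: F⁻¹(0.05) = 0.501; F⁻¹(0.95) = 0.677.

[0.501, 0.677]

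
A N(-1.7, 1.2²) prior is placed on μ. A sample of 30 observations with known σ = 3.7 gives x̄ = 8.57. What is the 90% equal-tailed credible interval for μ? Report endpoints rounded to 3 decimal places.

[5.130, 7.067]

Posterior precision = 1/1.2² + 30/3.7² = 0.6944 + 2.1914 = 2.8858, so posterior SD = 0.5887.
Posterior mean = (-1.7/1.2² + 30·8.57/3.7²) / 2.8858 = 6.0986.
Interval: 6.0986 ± 1.645 × 0.5887 → [5.130, 7.067].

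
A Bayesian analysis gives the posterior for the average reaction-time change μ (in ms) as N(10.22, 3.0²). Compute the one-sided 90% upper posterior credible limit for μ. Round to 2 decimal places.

Need U with P(μ ≤ U) = 0.90: U = 10.22 + z_{0.1}·3.0.
z = 1.282; U = 10.22 + 1.282 × 3.0 = 14.06.

14.06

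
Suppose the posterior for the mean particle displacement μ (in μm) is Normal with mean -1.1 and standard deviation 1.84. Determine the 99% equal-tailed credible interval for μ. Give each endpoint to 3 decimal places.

The posterior is symmetric, so the 99% equal-tailed interval is μ = -1.1 ± z·1.84 with z = 2.576.
Half-width: 2.576 × 1.84 = 4.740.
-1.1 − 4.740 = -5.840; -1.1 + 4.740 = 3.640.

[-5.840, 3.640]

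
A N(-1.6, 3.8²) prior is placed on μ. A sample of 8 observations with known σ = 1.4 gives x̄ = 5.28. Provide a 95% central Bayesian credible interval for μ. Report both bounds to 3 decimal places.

[4.203, 6.127]

Posterior precision = 1/3.8² + 8/1.4² = 0.0693 + 4.0816 = 4.1509, so posterior SD = 0.4908.
Posterior mean = (-1.6/3.8² + 8·5.28/1.4²) / 4.1509 = 5.1652.
Interval: 5.1652 ± 1.960 × 0.4908 → [4.203, 6.127].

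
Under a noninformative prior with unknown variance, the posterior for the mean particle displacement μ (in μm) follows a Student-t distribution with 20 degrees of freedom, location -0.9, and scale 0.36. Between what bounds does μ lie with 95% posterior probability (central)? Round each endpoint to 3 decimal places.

[-1.651, -0.149]

The t_20 distribution is symmetric; the 95% interval is -0.9 ± t·0.36 with t_{0.975,20} = 2.086.
Half-width: 2.086 × 0.36 = 0.751.
-0.9 − 0.751 = -1.651; -0.9 + 0.751 = -0.149.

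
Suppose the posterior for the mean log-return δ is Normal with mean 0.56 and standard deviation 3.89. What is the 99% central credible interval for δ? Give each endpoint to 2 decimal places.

The posterior is symmetric, so the 99% equal-tailed interval is δ = 0.56 ± z·3.89 with z = 2.576.
Half-width: 2.576 × 3.89 = 10.02.
0.56 − 10.02 = -9.46; 0.56 + 10.02 = 10.58.

[-9.46, 10.58]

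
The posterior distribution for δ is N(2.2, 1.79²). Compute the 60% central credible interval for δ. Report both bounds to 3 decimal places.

[0.693, 3.707]

The posterior is symmetric, so the 60% equal-tailed interval is δ = 2.2 ± z·1.79 with z = 0.842.
Half-width: 0.842 × 1.79 = 1.507.
2.2 − 1.507 = 0.693; 2.2 + 1.507 = 3.707.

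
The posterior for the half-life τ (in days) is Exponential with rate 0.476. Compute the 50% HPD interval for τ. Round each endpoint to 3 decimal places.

[0.000, 1.456]

The exponential density is strictly decreasing on [0, ∞), so the HPD interval is anchored at 0: [0, q] with P(τ ≤ q) = 0.50.
q = −ln(1 − 0.50) / 0.476 = 0.6931 / 0.476 = 1.456.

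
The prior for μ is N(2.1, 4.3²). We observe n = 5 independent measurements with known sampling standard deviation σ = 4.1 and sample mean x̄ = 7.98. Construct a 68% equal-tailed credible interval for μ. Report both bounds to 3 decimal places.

[5.398, 8.753]

Posterior precision = 1/4.3² + 5/4.1² = 0.0541 + 0.2974 = 0.3515, so posterior SD = 1.6866.
Posterior mean = (2.1/4.3² + 5·7.98/4.1²) / 0.3515 = 7.0753.
Interval: 7.0753 ± 0.994 × 1.6866 → [5.398, 8.753].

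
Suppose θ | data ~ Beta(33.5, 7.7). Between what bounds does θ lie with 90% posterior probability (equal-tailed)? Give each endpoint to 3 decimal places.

[0.706, 0.903]

Posterior: Beta(33.5, 7.7).
Equal-tailed 90% interval: the 0.05 and 0.95 quantiles of Beta(33.5, 7.7).
Posterior mean ≈ 0.813, SD ≈ 0.060; a Normal approximation gives roughly [0.714, 0.912].
Exact: F⁻¹(0.05) = 0.706; F⁻¹(0.95) = 0.903.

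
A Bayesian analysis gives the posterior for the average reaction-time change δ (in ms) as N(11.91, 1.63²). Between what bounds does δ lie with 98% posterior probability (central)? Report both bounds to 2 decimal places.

[8.12, 15.70]

The posterior is symmetric, so the 98% equal-tailed interval is δ = 11.91 ± z·1.63 with z = 2.326.
Half-width: 2.326 × 1.63 = 3.79.
11.91 − 3.79 = 8.12; 11.91 + 3.79 = 15.70.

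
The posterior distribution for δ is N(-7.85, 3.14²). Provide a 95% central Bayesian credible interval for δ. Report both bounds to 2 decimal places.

The posterior is symmetric, so the 95% equal-tailed interval is δ = -7.85 ± z·3.14 with z = 1.960.
Half-width: 1.960 × 3.14 = 6.15.
-7.85 − 6.15 = -14.00; -7.85 + 6.15 = -1.70.

[-14.00, -1.70]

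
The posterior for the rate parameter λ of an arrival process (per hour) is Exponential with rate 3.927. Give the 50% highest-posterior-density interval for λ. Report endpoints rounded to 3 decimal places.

The exponential density is strictly decreasing on [0, ∞), so the HPD interval is anchored at 0: [0, q] with P(λ ≤ q) = 0.50.
q = −ln(1 − 0.50) / 3.927 = 0.6931 / 3.927 = 0.177.

[0.000, 0.177]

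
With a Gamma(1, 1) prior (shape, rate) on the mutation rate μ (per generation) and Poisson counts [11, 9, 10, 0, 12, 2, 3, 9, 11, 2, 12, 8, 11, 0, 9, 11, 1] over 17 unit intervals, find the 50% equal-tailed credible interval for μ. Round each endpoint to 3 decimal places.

[6.354, 7.181]

Posterior: Gamma(1+121, 1+17) = Gamma(122, 18) (shape, rate).
Equal-tailed 50% interval: Gamma(122, 18) quantiles at 0.25 and 0.75.
Posterior mean ≈ 6.778, SD ≈ 0.614; a Normal approximation gives roughly [6.364, 7.192].
Exact: lower = 6.354; upper = 7.181.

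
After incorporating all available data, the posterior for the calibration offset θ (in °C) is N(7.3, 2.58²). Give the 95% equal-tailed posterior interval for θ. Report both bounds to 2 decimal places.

[2.24, 12.36]

The posterior is symmetric, so the 95% equal-tailed interval is θ = 7.3 ± z·2.58 with z = 1.960.
Half-width: 1.960 × 2.58 = 5.06.
7.3 − 5.06 = 2.24; 7.3 + 5.06 = 12.36.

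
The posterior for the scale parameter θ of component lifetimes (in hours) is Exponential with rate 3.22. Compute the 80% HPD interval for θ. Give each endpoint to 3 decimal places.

[0.000, 0.500]

The exponential density is strictly decreasing on [0, ∞), so the HPD interval is anchored at 0: [0, q] with P(θ ≤ q) = 0.80.
q = −ln(1 − 0.80) / 3.22 = 1.6094 / 3.22 = 0.500.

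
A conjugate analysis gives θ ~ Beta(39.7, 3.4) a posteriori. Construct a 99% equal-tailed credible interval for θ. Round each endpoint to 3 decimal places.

Posterior: Beta(39.7, 3.4).
Equal-tailed 99% interval: the 0.005 and 0.995 quantiles of Beta(39.7, 3.4).
Posterior mean ≈ 0.921, SD ≈ 0.041; a Normal approximation gives roughly [0.817, 1.026].
Exact: F⁻¹(0.005) = 0.784; F⁻¹(0.995) = 0.989.

[0.784, 0.989]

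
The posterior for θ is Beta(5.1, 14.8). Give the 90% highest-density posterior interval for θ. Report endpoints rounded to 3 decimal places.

The posterior is unimodal and skewed, so the HPD interval has equal density at both endpoints and is the shortest 90% interval.
Solving f(0.100) = f(0.407) with F(0.407) − F(0.100) = 0.90 gives [0.100, 0.407].
For comparison, the equal-tailed interval is [0.114, 0.427]; the HPD is narrower and shifted toward the mode.

[0.100, 0.407]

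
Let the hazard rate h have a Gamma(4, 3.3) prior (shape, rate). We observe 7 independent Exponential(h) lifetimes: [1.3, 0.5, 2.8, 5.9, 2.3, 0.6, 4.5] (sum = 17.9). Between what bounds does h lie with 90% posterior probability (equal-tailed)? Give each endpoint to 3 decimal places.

[0.291, 0.800]

Posterior: Gamma(4+7, 3.3+17.9) = Gamma(11, 21.2) (shape, rate).
Equal-tailed 90% interval: Gamma(11, 21.2) quantiles at 0.05 and 0.95.
Posterior mean ≈ 0.519, SD ≈ 0.156; a Normal approximation gives roughly [0.262, 0.776].
Exact: lower = 0.291; upper = 0.800.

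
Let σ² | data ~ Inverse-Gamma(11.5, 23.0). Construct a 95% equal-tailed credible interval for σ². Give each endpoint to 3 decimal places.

Inverse-Gamma(11.5, 23.0) quantiles: F⁻¹(0.025) and F⁻¹(0.975).
Equivalently, 1/σ² ~ Gamma(11.5, rate = 23.0); invert its 0.975 and 0.025 quantiles.
Posterior mean ≈ 2.190, SD ≈ 0.711; a Normal approximation gives roughly [0.798, 3.583].
Exact: lower = 1.208; upper = 3.935.

[1.208, 3.935]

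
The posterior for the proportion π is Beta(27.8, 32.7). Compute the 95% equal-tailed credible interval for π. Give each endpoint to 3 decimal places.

[0.337, 0.585]

Posterior: Beta(27.8, 32.7).
Equal-tailed 95% interval: the 0.025 and 0.975 quantiles of Beta(27.8, 32.7).
Posterior mean ≈ 0.460, SD ≈ 0.064; a Normal approximation gives roughly [0.335, 0.584].
Exact: F⁻¹(0.025) = 0.337; F⁻¹(0.975) = 0.585.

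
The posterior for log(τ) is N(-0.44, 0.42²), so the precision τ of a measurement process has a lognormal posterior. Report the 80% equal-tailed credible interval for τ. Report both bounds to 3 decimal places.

[0.376, 1.103]

On the log scale the 80% interval is -0.44 ± 1.282 × 0.42 = [-0.9783, 0.0983].
Exponentiate: [e^-0.9783, e^0.0983] = [0.376, 1.103].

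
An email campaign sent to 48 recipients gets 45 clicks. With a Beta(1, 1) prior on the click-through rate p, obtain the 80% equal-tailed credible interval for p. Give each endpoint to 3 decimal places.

[0.869, 0.964]

Posterior: Beta(1+45, 1+3) = Beta(46, 4).
Equal-tailed 80% interval: the 0.1 and 0.9 quantiles of Beta(46, 4).
Posterior mean ≈ 0.920, SD ≈ 0.038; a Normal approximation gives roughly [0.871, 0.969].
Exact: F⁻¹(0.1) = 0.869; F⁻¹(0.9) = 0.964.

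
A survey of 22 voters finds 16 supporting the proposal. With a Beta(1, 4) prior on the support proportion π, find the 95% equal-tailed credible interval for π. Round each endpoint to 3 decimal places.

Posterior: Beta(1+16, 4+6) = Beta(17, 10).
Equal-tailed 95% interval: the 0.025 and 0.975 quantiles of Beta(17, 10).
Posterior mean ≈ 0.630, SD ≈ 0.091; a Normal approximation gives roughly [0.451, 0.808].
Exact: F⁻¹(0.025) = 0.443; F⁻¹(0.975) = 0.798.

[0.443, 0.798]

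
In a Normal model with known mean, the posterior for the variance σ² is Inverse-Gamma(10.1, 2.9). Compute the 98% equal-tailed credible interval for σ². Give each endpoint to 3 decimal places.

[0.153, 0.692]

Inverse-Gamma(10.1, 2.9) quantiles: F⁻¹(0.01) and F⁻¹(0.99).
Equivalently, 1/σ² ~ Gamma(10.1, rate = 2.9); invert its 0.99 and 0.01 quantiles.
Posterior mean ≈ 0.319, SD ≈ 0.112; a Normal approximation gives roughly [0.058, 0.579].
Exact: lower = 0.153; upper = 0.692.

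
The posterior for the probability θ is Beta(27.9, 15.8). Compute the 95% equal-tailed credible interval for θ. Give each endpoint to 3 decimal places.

Posterior: Beta(27.9, 15.8).
Equal-tailed 95% interval: the 0.025 and 0.975 quantiles of Beta(27.9, 15.8).
Posterior mean ≈ 0.638, SD ≈ 0.072; a Normal approximation gives roughly [0.498, 0.779].
Exact: F⁻¹(0.025) = 0.492; F⁻¹(0.975) = 0.772.

[0.492, 0.772]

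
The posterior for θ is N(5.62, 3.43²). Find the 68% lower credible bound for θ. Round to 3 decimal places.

Need L with P(θ ≥ L) = 0.68: L = 5.62 − z_{0.32}·3.43.
z = 0.468; L = 5.62 − 0.468 × 3.43 = 4.016.

4.016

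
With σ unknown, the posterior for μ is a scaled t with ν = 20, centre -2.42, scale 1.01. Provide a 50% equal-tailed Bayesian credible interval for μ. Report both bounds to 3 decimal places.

[-3.114, -1.726]

The t_20 distribution is symmetric; the 50% interval is -2.42 ± t·1.01 with t_{0.75,20} = 0.687.
Half-width: 0.687 × 1.01 = 0.694.
-2.42 − 0.694 = -3.114; -2.42 + 0.694 = -1.726.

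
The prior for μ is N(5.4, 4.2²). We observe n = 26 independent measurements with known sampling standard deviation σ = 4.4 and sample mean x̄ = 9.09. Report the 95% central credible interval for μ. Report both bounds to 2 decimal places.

[7.28, 10.60]

Posterior precision = 1/4.2² + 26/4.4² = 0.0567 + 1.3430 = 1.3997, so posterior SD = 0.8453.
Posterior mean = (5.4/4.2² + 26·9.09/4.4²) / 1.3997 = 8.9405.
Interval: 8.9405 ± 1.960 × 0.8453 → [7.28, 10.60].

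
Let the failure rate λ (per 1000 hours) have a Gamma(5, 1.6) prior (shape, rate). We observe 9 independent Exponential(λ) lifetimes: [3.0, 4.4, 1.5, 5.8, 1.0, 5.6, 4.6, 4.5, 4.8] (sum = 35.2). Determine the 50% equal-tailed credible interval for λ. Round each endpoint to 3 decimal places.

[0.308, 0.443]

Posterior: Gamma(5+9, 1.6+35.2) = Gamma(14, 36.8) (shape, rate).
Equal-tailed 50% interval: Gamma(14, 36.8) quantiles at 0.25 and 0.75.
Posterior mean ≈ 0.380, SD ≈ 0.102; a Normal approximation gives roughly [0.312, 0.449].
Exact: lower = 0.308; upper = 0.443.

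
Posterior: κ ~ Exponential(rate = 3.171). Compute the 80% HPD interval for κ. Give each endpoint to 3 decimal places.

[0.000, 0.508]

The exponential density is strictly decreasing on [0, ∞), so the HPD interval is anchored at 0: [0, q] with P(κ ≤ q) = 0.80.
q = −ln(1 − 0.80) / 3.171 = 1.6094 / 3.171 = 0.508.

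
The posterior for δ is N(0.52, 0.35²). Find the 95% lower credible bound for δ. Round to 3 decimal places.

-0.056

Need L with P(δ ≥ L) = 0.95: L = 0.52 − z_{0.05}·0.35.
z = 1.645; L = 0.52 − 1.645 × 0.35 = -0.056.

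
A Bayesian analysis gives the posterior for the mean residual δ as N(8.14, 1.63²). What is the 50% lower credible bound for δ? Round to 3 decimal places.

Need L with P(δ ≥ L) = 0.50: L = 8.14 − z_{0.5}·1.63.
z = 0.000; L = 8.14 − 0.000 × 1.63 = 8.140.

8.140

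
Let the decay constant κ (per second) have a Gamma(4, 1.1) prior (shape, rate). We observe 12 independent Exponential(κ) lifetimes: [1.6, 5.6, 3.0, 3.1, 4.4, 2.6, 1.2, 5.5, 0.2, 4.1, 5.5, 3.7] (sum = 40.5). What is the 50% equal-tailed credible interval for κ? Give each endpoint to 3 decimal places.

[0.316, 0.444]

Posterior: Gamma(4+12, 1.1+40.5) = Gamma(16, 41.6) (shape, rate).
Equal-tailed 50% interval: Gamma(16, 41.6) quantiles at 0.25 and 0.75.
Posterior mean ≈ 0.385, SD ≈ 0.096; a Normal approximation gives roughly [0.320, 0.449].
Exact: lower = 0.316; upper = 0.444.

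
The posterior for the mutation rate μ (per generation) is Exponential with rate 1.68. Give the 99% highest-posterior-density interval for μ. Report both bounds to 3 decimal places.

The exponential density is strictly decreasing on [0, ∞), so the HPD interval is anchored at 0: [0, q] with P(μ ≤ q) = 0.99.
q = −ln(1 − 0.99) / 1.68 = 4.6052 / 1.68 = 2.741.

[0.000, 2.741]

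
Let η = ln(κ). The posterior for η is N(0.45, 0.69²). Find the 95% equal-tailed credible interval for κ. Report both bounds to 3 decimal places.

[0.406, 6.064]

On the log scale the 95% interval is 0.45 ± 1.960 × 0.69 = [-0.9024, 1.8024].
Exponentiate: [e^-0.9024, e^1.8024] = [0.406, 6.064].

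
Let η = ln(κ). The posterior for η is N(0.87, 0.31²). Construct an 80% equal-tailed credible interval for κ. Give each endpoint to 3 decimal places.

[1.604, 3.551]

On the log scale the 80% interval is 0.87 ± 1.282 × 0.31 = [0.4727, 1.2673].
Exponentiate: [e^0.4727, e^1.2673] = [1.604, 3.551].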